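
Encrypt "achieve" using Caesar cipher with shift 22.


Word: "achieve"
Shift: 22
Each letter → (letter + shift) mod 26:
  'a' (0) + 22 = 22 → 'w'
  'c' (2) + 22 = 24 → 'y'
  'h' (7) + 22 = 3 → 'd'
  'i' (8) + 22 = 4 → 'e'
  'e' (4) + 22 = 0 → 'a'
  'v' (21) + 22 = 17 → 'r'
  'e' (4) + 22 = 0 → 'a'
Result = "wydeara"


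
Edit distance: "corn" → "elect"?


Word 1: "corn" (length 4)
Word 2: "elect" (length 5)
One optimal edit sequence (insert/delete/substitute each cost 1):
  1. insert 'e'  (+1)
  2. substitute 'c' -> 'l'  (+1)
  3. substitute 'o' -> 'e'  (+1)
  4. substitute 'r' -> 'c'  (+1)
  5. substitute 'n' -> 't'  (+1)
Total edit operations: 5
Edit distance = 5


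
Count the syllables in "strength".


Word: "strength"
Syllable breakdown: strength
Counting: 1 part
= 1 syllable


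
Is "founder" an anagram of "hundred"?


Word 1: "hundred" → sorted: ddehnru
Word 2: "founder" → sorted: defnoru
Same letters? ddehnru != defnoru
Anagram = No


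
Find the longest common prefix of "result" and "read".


Word 1: "result"
Word 2: "read"
Comparing from start:
  Pos 0: 'r' == 'r'
  Pos 1: 'e' == 'e'
  Pos 2: 's' != 'a' (stop)
LCP = "re" (length 2)


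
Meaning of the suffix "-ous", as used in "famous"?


Suffix: -ous
Example: famous = fame + -ous, with a spelling change
Meaning = having quality of


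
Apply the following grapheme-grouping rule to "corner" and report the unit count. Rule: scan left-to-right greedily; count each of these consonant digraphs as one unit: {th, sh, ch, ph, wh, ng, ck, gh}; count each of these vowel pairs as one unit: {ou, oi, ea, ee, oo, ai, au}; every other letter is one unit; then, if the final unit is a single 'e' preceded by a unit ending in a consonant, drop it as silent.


Word: "corner" (6 letters)
Left-to-right scan:
  (1) 'c' (letter)
  (2) 'o' (letter)
  (3) 'r' (letter)
  (4) 'n' (letter)
  (5) 'e' (letter)
  (6) 'r' (letter)
Units from scan: 6
Sound units = 6 units


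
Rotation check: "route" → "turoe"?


Word: "route", Candidate: "turoe"
Method: check if candidate is substring of word+word
"routeroute" contains "turoe"? No
Is rotation = No


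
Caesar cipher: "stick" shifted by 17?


Word: "stick"
Shift: 17
Each letter → (letter + shift) mod 26:
  's' (18) + 17 = 9 → 'j'
  't' (19) + 17 = 10 → 'k'
  'i' (8) + 17 = 25 → 'z'
  'c' (2) + 17 = 19 → 't'
  'k' (10) + 17 = 1 → 'b'
Result = "jkztb"


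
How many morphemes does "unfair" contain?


Word: "unfair"
Morphemes: un- + fair
Each morpheme carries meaning
= 2 morphemes


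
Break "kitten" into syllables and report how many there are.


Word: "kitten"
Syllable breakdown: kit · ten
Counting: 2 parts
= 2 syllables


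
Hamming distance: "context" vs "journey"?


Comparing character by character (same length = 7):
  Pos 0: 'c' vs 'j' !=
  Pos 1: 'o' vs 'o' =
  Pos 2: 'n' vs 'u' !=
  Pos 3: 't' vs 'r' !=
  Pos 4: 'e' vs 'n' !=
  Pos 5: 'x' vs 'e' !=
  Pos 6: 't' vs 'y' !=
Hamming distance = 6


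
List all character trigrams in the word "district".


Word: "district" (length 8)
Number of trigrams = 8 - 3 + 1 = 6
  Position 0: "dis"
  Position 1: "ist"
  Position 2: "str"
  Position 3: "tri"
  Position 4: "ric"
  Position 5: "ict"
Trigrams = "dis", "ist", "str", "tri", "ric", "ict"


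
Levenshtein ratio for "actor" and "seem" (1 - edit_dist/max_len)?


Word 1: "actor" (length 5)
Word 2: "seem" (length 4)
One optimal edit sequence:
  1. delete 'a'  (+1)
  2. substitute 'c' -> 's'  (+1)
  3. substitute 't' -> 'e'  (+1)
  4. substitute 'o' -> 'e'  (+1)
  5. substitute 'r' -> 'm'  (+1)
Edit distance = 5
Max length = max(5, 4) = 5
Similarity = 1 - 5/5
= 0.0000


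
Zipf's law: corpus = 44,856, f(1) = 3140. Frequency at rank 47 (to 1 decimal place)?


Zipf's law: f(r) = f(1) / r
f(1) = 3140
f(47) = 3140 / 47
= 66.8 occurrences


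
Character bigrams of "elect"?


Word: "elect" (length 5)
Number of bigrams = 5 - 2 + 1 = 4
  Position 0: "el"
  Position 1: "le"
  Position 2: "ec"
  Position 3: "ct"
Bigrams = "el", "le", "ec", "ct"


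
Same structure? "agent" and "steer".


Pattern of "agent": [0, 1, 2, 3, 4]
Pattern of "steer": [0, 1, 2, 2, 3]
Patterns do not match
Same pattern = No


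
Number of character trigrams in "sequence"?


Word: "sequence" (length 8)
Number of 3-grams = length - 3 + 1 = 8 - 3 + 1
= 6


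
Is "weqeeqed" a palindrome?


Word: "weqeeqed"
Reversed: "deqeeqew"
Forward == Backward? weqeeqed != deqeeqew
Palindrome = No


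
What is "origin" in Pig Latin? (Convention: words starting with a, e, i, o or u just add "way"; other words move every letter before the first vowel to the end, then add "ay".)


Word: "origin"
Starts with vowel → add 'way'
Pig Latin = "originway"


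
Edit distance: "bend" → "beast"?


Word 1: "bend" (length 4)
Word 2: "beast" (length 5)
One optimal edit sequence (insert/delete/substitute each cost 1):
  1. keep 'b'
  2. keep 'e'
  3. insert 'a'  (+1)
  4. substitute 'n' -> 's'  (+1)
  5. substitute 'd' -> 't'  (+1)
Total edit operations: 3
Edit distance = 3


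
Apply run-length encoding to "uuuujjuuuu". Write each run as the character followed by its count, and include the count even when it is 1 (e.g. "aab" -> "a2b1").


String: "uuuujjuuuu"
Scanning for consecutive runs:
  'u' x 4
  'j' x 2
  'u' x 4
RLE = "u4j2u4"


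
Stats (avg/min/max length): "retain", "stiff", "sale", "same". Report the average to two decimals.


Lengths: "retain"=6, "stiff"=5, "sale"=4, "same"=4
Sum = 19, Count = 4
Average = 19/4 = 4.75
= avg=4.75, min=4, max=6


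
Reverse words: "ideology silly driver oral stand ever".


Original: "ideology silly driver oral stand ever"
Words (1..n): ideology | silly | driver | oral | stand | ever
Reversed (n..1): ever | stand | oral | driver | silly | ideology
Result = "ever stand oral driver silly ideology"


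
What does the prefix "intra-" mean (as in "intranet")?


Prefix: intra-
As in: intranet -> intra- + net
Meaning = within


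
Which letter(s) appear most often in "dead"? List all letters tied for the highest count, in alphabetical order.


Word: "dead"
Letter counts:
  'a': 1
  'd': 2
  'e': 1
Maximum count = 2
Most frequent = 'd' (2 times each)


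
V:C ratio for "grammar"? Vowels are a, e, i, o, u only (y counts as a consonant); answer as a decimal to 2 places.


Word: "grammar"
Vowels (a,e,i,o,u): 2
Consonants: 5
Ratio = 2/5
= 0.40


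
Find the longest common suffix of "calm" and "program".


Word 1: "calm"
Word 2: "program"
Comparing from end:
  Pos -1: 'm' == 'm'
  Pos -2: 'l' != 'a' (stop)
LCS = "m" (length 1)


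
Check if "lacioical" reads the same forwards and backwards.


Word: "lacioical"
Reversed: "lacioical"
Forward == Backward? lacioical == lacioical
Palindrome = Yes


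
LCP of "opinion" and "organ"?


Word 1: "opinion"
Word 2: "organ"
Comparing from start:
  Pos 0: 'o' == 'o'
  Pos 1: 'p' != 'r' (stop)
LCP = "o" (length 1)


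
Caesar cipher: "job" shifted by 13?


Word: "job"
Shift: 13
Each letter → (letter + shift) mod 26:
  'j' (9) + 13 = 22 → 'w'
  'o' (14) + 13 = 1 → 'b'
  'b' (1) + 13 = 14 → 'o'
Result = "wbo"


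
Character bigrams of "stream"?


Word: "stream" (length 6)
Number of bigrams = 6 - 2 + 1 = 5
  Position 0: "st"
  Position 1: "tr"
  Position 2: "re"
  Position 3: "ea"
  Position 4: "am"
Bigrams = "st", "tr", "re", "ea", "am"


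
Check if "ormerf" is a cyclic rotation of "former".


Word: "former", Candidate: "ormerf"
Method: check if candidate is substring of word+word
"formerformer" contains "ormerf"? Yes
Is rotation = Yes


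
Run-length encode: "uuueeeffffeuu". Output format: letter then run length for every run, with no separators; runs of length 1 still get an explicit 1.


String: "uuueeeffffeuu"
Scanning for consecutive runs:
  'u' x 3
  'e' x 3
  'f' x 4
  'e' x 1
  'u' x 2
RLE = "u3e3f4e1u2"


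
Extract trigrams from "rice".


Word: "rice" (length 4)
Number of trigrams = 4 - 3 + 1 = 2
  Position 0: "ric"
  Position 1: "ice"
Trigrams = "ric", "ice"


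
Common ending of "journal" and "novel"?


Word 1: "journal"
Word 2: "novel"
Comparing from end:
  Pos -1: 'l' == 'l'
  Pos -2: 'a' != 'e' (stop)
LCS = "l" (length 1)


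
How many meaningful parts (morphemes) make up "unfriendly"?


Word: "unfriendly"
Morphemes: un- + friend + -ly
Each morpheme carries meaning
= 3 morphemes


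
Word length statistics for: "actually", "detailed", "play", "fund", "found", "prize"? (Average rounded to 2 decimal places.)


Lengths: "actually"=8, "detailed"=8, "play"=4, "fund"=4, "found"=5, "prize"=5
Sum = 34, Count = 6
Average = 34/6 = 5.67
= avg=5.67, min=4, max=8


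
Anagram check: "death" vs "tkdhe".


Word 1: "death" → sorted: adeht
Word 2: "tkdhe" → sorted: dehkt
Same letters? adeht != dehkt
Anagram = No


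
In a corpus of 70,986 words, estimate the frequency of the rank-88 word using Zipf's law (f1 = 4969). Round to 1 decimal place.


Zipf's law: f(r) = f(1) / r
f(1) = 4969
f(88) = 4969 / 88
= 56.5 occurrences


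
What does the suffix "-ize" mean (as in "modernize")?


Suffix: -ize
Example: modernize = modern + -ize
Meaning = to make


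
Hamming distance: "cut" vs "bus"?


Comparing character by character (same length = 3):
  Pos 0: 'c' vs 'b' !=
  Pos 1: 'u' vs 'u' =
  Pos 2: 't' vs 's' !=
Hamming distance = 2


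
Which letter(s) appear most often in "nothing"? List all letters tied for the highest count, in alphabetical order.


Word: "nothing"
Letter counts:
  'g': 1
  'h': 1
  'i': 1
  'n': 2
  'o': 1
  't': 1
Maximum count = 2
Most frequent = 'n' (2 times each)


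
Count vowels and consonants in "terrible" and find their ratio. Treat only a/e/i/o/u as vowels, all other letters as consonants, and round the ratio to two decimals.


Word: "terrible"
Vowels (a,e,i,o,u): 3
Consonants: 5
Ratio = 3/5
= 0.60


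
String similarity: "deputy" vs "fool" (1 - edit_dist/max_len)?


Word 1: "deputy" (length 6)
Word 2: "fool" (length 4)
One optimal edit sequence:
  1. delete 'd'  (+1)
  2. delete 'e'  (+1)
  3. substitute 'p' -> 'f'  (+1)
  4. substitute 'u' -> 'o'  (+1)
  5. substitute 't' -> 'o'  (+1)
  6. substitute 'y' -> 'l'  (+1)
Edit distance = 6
Max length = max(6, 4) = 6
Similarity = 1 - 6/6
= 0.0000


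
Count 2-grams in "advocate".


Word: "advocate" (length 8)
Number of 2-grams = length - 2 + 1 = 8 - 2 + 1
= 7


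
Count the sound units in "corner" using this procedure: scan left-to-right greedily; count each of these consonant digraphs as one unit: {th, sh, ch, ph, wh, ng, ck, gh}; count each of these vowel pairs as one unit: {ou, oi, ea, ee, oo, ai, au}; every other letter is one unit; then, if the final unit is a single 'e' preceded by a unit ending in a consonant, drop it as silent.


Word: "corner" (6 letters)
Left-to-right scan:
  (1) 'c' (letter)
  (2) 'o' (letter)
  (3) 'r' (letter)
  (4) 'n' (letter)
  (5) 'e' (letter)
  (6) 'r' (letter)
Units from scan: 6
Sound units = 6 units


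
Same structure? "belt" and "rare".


Pattern of "belt": [0, 1, 2, 3]
Pattern of "rare": [0, 1, 0, 2]
Patterns do not match
Same pattern = No


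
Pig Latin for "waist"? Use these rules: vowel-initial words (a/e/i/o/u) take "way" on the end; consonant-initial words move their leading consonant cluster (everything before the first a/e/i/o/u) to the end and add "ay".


Word: "waist"
Starts with consonant(s) → move to end, add 'ay'
Consonant cluster: "w"
Pig Latin = "aistway"


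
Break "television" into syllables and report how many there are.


Word: "television"
Syllable breakdown: tel | e | vi | sion
Counting: 4 parts
= 4 syllables


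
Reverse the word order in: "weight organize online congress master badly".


Original: "weight organize online congress master badly"
Words (1..n): weight | organize | online | congress | master | badly
Reversed (n..1): badly | master | congress | online | organize | weight
Result = "badly master congress online organize weight"


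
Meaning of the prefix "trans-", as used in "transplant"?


Prefix: trans-
Example: transplant (trans- + plant)
Meaning = across


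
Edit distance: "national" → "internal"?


Word 1: "national" (length 8)
Word 2: "internal" (length 8)
One optimal edit sequence (insert/delete/substitute each cost 1):
  1. substitute 'n' -> 'i'  (+1)
  2. substitute 'a' -> 'n'  (+1)
  3. keep 't'
  4. substitute 'i' -> 'e'  (+1)
  5. substitute 'o' -> 'r'  (+1)
  6. keep 'n'
  7. keep 'a'
  8. keep 'l'
Total edit operations: 4
Edit distance = 4


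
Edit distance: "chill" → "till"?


Word 1: "chill" (length 5)
Word 2: "till" (length 4)
One optimal edit sequence (insert/delete/substitute each cost 1):
  1. delete 'c'  (+1)
  2. substitute 'h' -> 't'  (+1)
  3. keep 'i'
  4. keep 'l'
  5. keep 'l'
Total edit operations: 2
Edit distance = 2


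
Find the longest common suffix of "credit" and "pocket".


Word 1: "credit"
Word 2: "pocket"
Comparing from end:
  Pos -1: 't' == 't'
  Pos -2: 'i' != 'e' (stop)
LCS = "t" (length 1)


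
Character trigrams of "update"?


Word: "update" (length 6)
Number of trigrams = 6 - 3 + 1 = 4
  Position 0: "upd"
  Position 1: "pda"
  Position 2: "dat"
  Position 3: "ate"
Trigrams = "upd", "pda", "dat", "ate"


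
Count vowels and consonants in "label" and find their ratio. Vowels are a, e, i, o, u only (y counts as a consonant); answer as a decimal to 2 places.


Word: "label"
Vowels (a,e,i,o,u): 2
Consonants: 3
Ratio = 2/3
= 0.67


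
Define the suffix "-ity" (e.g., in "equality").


Suffix: -ity
Example: equality (equal + -ity)
Meaning = quality of


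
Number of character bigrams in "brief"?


Word: "brief" (length 5)
Number of 2-grams = length - 2 + 1 = 5 - 2 + 1
= 4


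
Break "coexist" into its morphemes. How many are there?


Word: "coexist"
Morphemes: co- + exist
Each morpheme carries meaning
= 2 morphemes


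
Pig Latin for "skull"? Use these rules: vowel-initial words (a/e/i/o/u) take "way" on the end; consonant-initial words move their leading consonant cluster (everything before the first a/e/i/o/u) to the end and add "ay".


Word: "skull"
Starts with consonant(s) → move to end, add 'ay'
Consonant cluster: "sk"
Pig Latin = "ullskay"


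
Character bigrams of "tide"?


Word: "tide" (length 4)
Number of bigrams = 4 - 2 + 1 = 3
  Position 0: "ti"
  Position 1: "id"
  Position 2: "de"
Bigrams = "ti", "id", "de"


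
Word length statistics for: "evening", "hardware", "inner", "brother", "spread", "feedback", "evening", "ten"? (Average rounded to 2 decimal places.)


Lengths: "evening"=7, "hardware"=8, "inner"=5, "brother"=7, "spread"=6, "feedback"=8, "evening"=7, "ten"=3
Sum = 51, Count = 8
Average = 51/8 = 6.38
= avg=6.38, min=3, max=8


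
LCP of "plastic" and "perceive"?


Word 1: "plastic"
Word 2: "perceive"
Comparing from start:
  Pos 0: 'p' == 'p'
  Pos 1: 'l' != 'e' (stop)
LCP = "p" (length 1)


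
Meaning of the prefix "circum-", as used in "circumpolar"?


Prefix: circum-
As in: circumpolar -> circum- + polar
Meaning = around


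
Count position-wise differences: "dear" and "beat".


Comparing character by character (same length = 4):
  Pos 0: 'd' vs 'b' !=
  Pos 1: 'e' vs 'e' =
  Pos 2: 'a' vs 'a' =
  Pos 3: 'r' vs 't' !=
Hamming distance = 2


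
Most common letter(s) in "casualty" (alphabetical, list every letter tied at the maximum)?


Word: "casualty"
Letter counts:
  'a': 2
  'c': 1
  'l': 1
  's': 1
  't': 1
  'u': 1
  'y': 1
Maximum count = 2
Most frequent = 'a' (2 times each)


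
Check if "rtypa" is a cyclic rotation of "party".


Word: "party", Candidate: "rtypa"
Method: check if candidate is substring of word+word
"partyparty" contains "rtypa"? Yes
Is rotation = Yes


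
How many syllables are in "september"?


Word: "september"
Syllable breakdown: sep | tem | ber
Counting: 3 parts
= 3 syllables


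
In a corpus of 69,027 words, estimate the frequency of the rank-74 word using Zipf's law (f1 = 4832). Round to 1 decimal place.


Zipf's law: f(r) = f(1) / r
f(1) = 4832
f(74) = 4832 / 74
= 65.3 occurrences


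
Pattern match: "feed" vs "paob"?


Pattern of "feed": [0, 1, 1, 2]
Pattern of "paob": [0, 1, 2, 3]
Patterns do not match
Same pattern = No


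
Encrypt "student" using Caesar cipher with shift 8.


Word: "student"
Shift: 8
Each letter → (letter + shift) mod 26:
  's' (18) + 8 = 0 → 'a'
  't' (19) + 8 = 1 → 'b'
  'u' (20) + 8 = 2 → 'c'
  'd' (3) + 8 = 11 → 'l'
  'e' (4) + 8 = 12 → 'm'
  'n' (13) + 8 = 21 → 'v'
  't' (19) + 8 = 1 → 'b'
Result = "abclmvb"


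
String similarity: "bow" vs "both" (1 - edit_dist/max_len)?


Word 1: "bow" (length 3)
Word 2: "both" (length 4)
One optimal edit sequence:
  1. keep 'b'
  2. keep 'o'
  3. insert 't'  (+1)
  4. substitute 'w' -> 'h'  (+1)
Edit distance = 2
Max length = max(3, 4) = 4
Similarity = 1 - 2/4
= 0.5000


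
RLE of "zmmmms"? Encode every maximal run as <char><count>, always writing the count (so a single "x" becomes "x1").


String: "zmmmms"
Scanning for consecutive runs:
  'z' x 1
  'm' x 4
  's' x 1
RLE = "z1m4s1"


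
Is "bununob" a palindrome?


Word: "bununob"
Reversed: "bonunub"
Forward == Backward? bununob != bonunub
Palindrome = No


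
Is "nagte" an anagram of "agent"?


Word 1: "agent" → sorted: aegnt
Word 2: "nagte" → sorted: aegnt
Same letters? aegnt == aegnt
Anagram = Yes


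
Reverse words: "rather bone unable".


Original: "rather bone unable"
Words (1..n): rather | bone | unable
Reversed (n..1): unable | bone | rather
Result = "unable bone rather"


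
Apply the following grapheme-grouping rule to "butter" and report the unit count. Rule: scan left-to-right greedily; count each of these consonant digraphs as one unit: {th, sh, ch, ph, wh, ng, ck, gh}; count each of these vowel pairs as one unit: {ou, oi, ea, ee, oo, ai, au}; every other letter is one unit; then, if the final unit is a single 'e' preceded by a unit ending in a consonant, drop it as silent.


Word: "butter" (6 letters)
Left-to-right scan:
  1. 'b' (letter)
  2. 'u' (letter)
  3. 't' (letter)
  4. 't' (letter)
  5. 'e' (letter)
  6. 'r' (letter)
Units from scan: 6
Sound units = 6 units


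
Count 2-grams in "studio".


Word: "studio" (length 6)
Number of 2-grams = length - 2 + 1 = 6 - 2 + 1
= 5


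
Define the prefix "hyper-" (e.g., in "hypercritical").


Prefix: hyper-
Example: hypercritical = hyper- + critical
Meaning = over / excessive


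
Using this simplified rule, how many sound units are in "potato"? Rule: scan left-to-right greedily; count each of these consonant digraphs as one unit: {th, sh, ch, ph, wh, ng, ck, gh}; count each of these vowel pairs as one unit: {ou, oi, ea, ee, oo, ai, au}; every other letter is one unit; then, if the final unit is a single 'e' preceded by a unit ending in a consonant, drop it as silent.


Word: "potato" (6 letters)
Left-to-right scan:
  (1) 'p' (letter)
  (2) 'o' (letter)
  (3) 't' (letter)
  (4) 'a' (letter)
  (5) 't' (letter)
  (6) 'o' (letter)
Units from scan: 6
Sound units = 6 units


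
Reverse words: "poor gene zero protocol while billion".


Original: "poor gene zero protocol while billion"
Words (1..n): poor | gene | zero | protocol | while | billion
Reversed (n..1): billion | while | protocol | zero | gene | poor
Result = "billion while protocol zero gene poor"


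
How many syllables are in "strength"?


Word: "strength"
Syllable breakdown: strength
Counting: 1 part
= 1 syllable


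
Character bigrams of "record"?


Word: "record" (length 6)
Number of bigrams = 6 - 2 + 1 = 5
  Position 0: "re"
  Position 1: "ec"
  Position 2: "co"
  Position 3: "or"
  Position 4: "rd"
Bigrams = "re", "ec", "co", "or", "rd"


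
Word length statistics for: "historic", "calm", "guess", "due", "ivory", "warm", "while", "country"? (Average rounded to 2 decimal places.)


Lengths: "historic"=8, "calm"=4, "guess"=5, "due"=3, "ivory"=5, "warm"=4, "while"=5, "country"=7
Sum = 41, Count = 8
Average = 41/8 = 5.13
= avg=5.13, min=3, max=8


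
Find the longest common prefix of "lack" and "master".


Word 1: "lack"
Word 2: "master"
Comparing from start:
  Pos 0: 'l' != 'm' (stop)
LCP = "" (length 0)


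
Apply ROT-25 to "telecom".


Word: "telecom"
Shift: 25
Each letter → (letter + shift) mod 26:
  't' (19) + 25 = 18 → 's'
  'e' (4) + 25 = 3 → 'd'
  'l' (11) + 25 = 10 → 'k'
  'e' (4) + 25 = 3 → 'd'
  'c' (2) + 25 = 1 → 'b'
  'o' (14) + 25 = 13 → 'n'
  'm' (12) + 25 = 11 → 'l'
Result = "sdkdbnl"


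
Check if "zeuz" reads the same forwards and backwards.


Word: "zeuz"
Reversed: "zuez"
Forward == Backward? zeuz != zuez
Palindrome = No


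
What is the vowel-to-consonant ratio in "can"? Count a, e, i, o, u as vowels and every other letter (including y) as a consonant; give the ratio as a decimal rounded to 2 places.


Word: "can"
Vowels (a,e,i,o,u): 1
Consonants: 2
Ratio = 1/2
= 0.50


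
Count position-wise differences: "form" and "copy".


Comparing character by character (same length = 4):
  Pos 0: 'f' vs 'c' !=
  Pos 1: 'o' vs 'o' =
  Pos 2: 'r' vs 'p' !=
  Pos 3: 'm' vs 'y' !=
Hamming distance = 3


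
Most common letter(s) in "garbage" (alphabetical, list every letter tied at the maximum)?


Word: "garbage"
Letter counts:
  'a': 2
  'b': 1
  'e': 1
  'g': 2
  'r': 1
Maximum count = 2
Most frequent = 'a', 'g' (2 times each)


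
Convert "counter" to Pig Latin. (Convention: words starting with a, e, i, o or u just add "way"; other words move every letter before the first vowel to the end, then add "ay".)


Word: "counter"
Starts with consonant(s) → move to end, add 'ay'
Consonant cluster: "c"
Pig Latin = "ountercay"


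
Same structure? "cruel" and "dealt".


Pattern of "cruel": [0, 1, 2, 3, 4]
Pattern of "dealt": [0, 1, 2, 3, 4]
Patterns match
Same pattern = Yes


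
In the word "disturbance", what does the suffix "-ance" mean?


Suffix: -ance
Example: disturbance (disturb + -ance)
Meaning = state of


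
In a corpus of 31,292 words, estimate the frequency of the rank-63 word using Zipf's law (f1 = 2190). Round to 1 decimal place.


Zipf's law: f(r) = f(1) / r
f(1) = 2190
f(63) = 2190 / 63
= 34.8 occurrences


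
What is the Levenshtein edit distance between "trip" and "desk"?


Word 1: "trip" (length 4)
Word 2: "desk" (length 4)
One optimal edit sequence (insert/delete/substitute each cost 1):
  1. substitute 't' -> 'd'  (+1)
  2. substitute 'r' -> 'e'  (+1)
  3. substitute 'i' -> 's'  (+1)
  4. substitute 'p' -> 'k'  (+1)
Total edit operations: 4
Edit distance = 4


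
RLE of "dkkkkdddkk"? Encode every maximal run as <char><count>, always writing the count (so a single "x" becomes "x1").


String: "dkkkkdddkk"
Scanning for consecutive runs:
  'd' x 1
  'k' x 4
  'd' x 3
  'k' x 2
RLE = "d1k4d3k2"


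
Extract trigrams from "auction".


Word: "auction" (length 7)
Number of trigrams = 7 - 3 + 1 = 5
  Position 0: "auc"
  Position 1: "uct"
  Position 2: "cti"
  Position 3: "tio"
  Position 4: "ion"
Trigrams = "auc", "uct", "cti", "tio", "ion"


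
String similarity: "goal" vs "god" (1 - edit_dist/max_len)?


Word 1: "goal" (length 4)
Word 2: "god" (length 3)
One optimal edit sequence:
  1. keep 'g'
  2. keep 'o'
  3. delete 'a'  (+1)
  4. substitute 'l' -> 'd'  (+1)
Edit distance = 2
Max length = max(4, 3) = 4
Similarity = 1 - 2/4
= 0.5000


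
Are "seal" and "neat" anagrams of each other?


Word 1: "seal" → sorted: aels
Word 2: "neat" → sorted: aent
Same letters? aels != aent
Anagram = No


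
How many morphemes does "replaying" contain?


Word: "replaying"
Morphemes: re- + play + -ing
Each morpheme carries meaning
= 3 morphemes


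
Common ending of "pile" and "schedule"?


Word 1: "pile"
Word 2: "schedule"
Comparing from end:
  Pos -1: 'e' == 'e'
  Pos -2: 'l' == 'l'
  Pos -3: 'i' != 'u' (stop)
LCS = "le" (length 2)


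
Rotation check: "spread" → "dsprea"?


Word: "spread", Candidate: "dsprea"
Method: check if candidate is substring of word+word
"spreadspread" contains "dsprea"? Yes
Is rotation = Yes


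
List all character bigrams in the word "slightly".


Word: "slightly" (length 8)
Number of bigrams = 8 - 2 + 1 = 7
  Position 0: "sl"
  Position 1: "li"
  Position 2: "ig"
  Position 3: "gh"
  Position 4: "ht"
  Position 5: "tl"
  Position 6: "ly"
Bigrams = "sl", "li", "ig", "gh", "ht", "tl", "ly"


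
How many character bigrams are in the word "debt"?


Word: "debt" (length 4)
Number of 2-grams = length - 2 + 1 = 4 - 2 + 1
= 3


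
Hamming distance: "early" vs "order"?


Comparing character by character (same length = 5):
  Pos 0: 'e' vs 'o' !=
  Pos 1: 'a' vs 'r' !=
  Pos 2: 'r' vs 'd' !=
  Pos 3: 'l' vs 'e' !=
  Pos 4: 'y' vs 'r' !=
Hamming distance = 5


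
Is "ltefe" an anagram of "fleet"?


Word 1: "fleet" → sorted: eeflt
Word 2: "ltefe" → sorted: eeflt
Same letters? eeflt == eeflt
Anagram = Yes


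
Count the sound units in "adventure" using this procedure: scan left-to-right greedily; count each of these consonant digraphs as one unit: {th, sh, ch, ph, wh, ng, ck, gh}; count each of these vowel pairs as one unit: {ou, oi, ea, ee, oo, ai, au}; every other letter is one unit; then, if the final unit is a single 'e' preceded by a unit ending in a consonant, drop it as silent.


Word: "adventure" (9 letters)
Left-to-right scan:
  1. 'a' (letter)
  2. 'd' (letter)
  3. 'v' (letter)
  4. 'e' (letter)
  5. 'n' (letter)
  6. 't' (letter)
  7. 'u' (letter)
  8. 'r' (letter)
  9. 'e' (letter)
Units from scan: 9
Final unit is 'e' after a consonant -> drop as silent (-1)
Sound units = 8 units


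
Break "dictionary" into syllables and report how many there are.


Word: "dictionary"
Syllable breakdown: dic / tion / ar / y
Counting: 4 parts
= 4 syllables


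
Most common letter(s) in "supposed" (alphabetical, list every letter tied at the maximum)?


Word: "supposed"
Letter counts:
  'd': 1
  'e': 1
  'o': 1
  'p': 2
  's': 2
  'u': 1
Maximum count = 2
Most frequent = 'p', 's' (2 times each)


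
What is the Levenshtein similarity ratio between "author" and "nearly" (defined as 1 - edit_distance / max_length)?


Word 1: "author" (length 6)
Word 2: "nearly" (length 6)
One optimal edit sequence:
  1. substitute 'a' -> 'n'  (+1)
  2. substitute 'u' -> 'e'  (+1)
  3. substitute 't' -> 'a'  (+1)
  4. substitute 'h' -> 'r'  (+1)
  5. substitute 'o' -> 'l'  (+1)
  6. substitute 'r' -> 'y'  (+1)
Edit distance = 6
Max length = max(6, 6) = 6
Similarity = 1 - 6/6
= 0.0000


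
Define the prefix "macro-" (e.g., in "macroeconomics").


Prefix: macro-
Example: macroeconomics = macro- + economics
Meaning = large


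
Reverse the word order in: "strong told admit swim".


Original: "strong told admit swim"
Words (1..n): strong | told | admit | swim
Reversed (n..1): swim | admit | told | strong
Result = "swim admit told strong"


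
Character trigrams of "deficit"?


Word: "deficit" (length 7)
Number of trigrams = 7 - 3 + 1 = 5
  Position 0: "def"
  Position 1: "efi"
  Position 2: "fic"
  Position 3: "ici"
  Position 4: "cit"
Trigrams = "def", "efi", "fic", "ici", "cit"


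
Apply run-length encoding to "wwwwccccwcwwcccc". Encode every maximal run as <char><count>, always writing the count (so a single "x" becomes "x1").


String: "wwwwccccwcwwcccc"
Scanning for consecutive runs:
  'w' x 4
  'c' x 4
  'w' x 1
  'c' x 1
  'w' x 2
  'c' x 4
RLE = "w4c4w1c1w2c4"


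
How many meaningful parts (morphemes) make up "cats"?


Word: "cats"
Morphemes: cat / -s
Each morpheme carries meaning
= 2 morphemes


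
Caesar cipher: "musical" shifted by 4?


Word: "musical"
Shift: 4
Each letter → (letter + shift) mod 26:
  'm' (12) + 4 = 16 → 'q'
  'u' (20) + 4 = 24 → 'y'
  's' (18) + 4 = 22 → 'w'
  'i' (8) + 4 = 12 → 'm'
  'c' (2) + 4 = 6 → 'g'
  'a' (0) + 4 = 4 → 'e'
  'l' (11) + 4 = 15 → 'p'
Result = "qywmgep"


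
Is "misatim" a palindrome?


Word: "misatim"
Reversed: "mitasim"
Forward == Backward? misatim != mitasim
Palindrome = No


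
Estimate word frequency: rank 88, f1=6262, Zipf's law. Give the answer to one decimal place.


Zipf's law: f(r) = f(1) / r
f(1) = 6262
f(88) = 6262 / 88
= 71.2 occurrences


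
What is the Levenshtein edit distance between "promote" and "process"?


Word 1: "promote" (length 7)
Word 2: "process" (length 7)
One optimal edit sequence (insert/delete/substitute each cost 1):
  1. keep 'p'
  2. keep 'r'
  3. keep 'o'
  4. substitute 'm' -> 'c'  (+1)
  5. substitute 'o' -> 'e'  (+1)
  6. substitute 't' -> 's'  (+1)
  7. substitute 'e' -> 's'  (+1)
Total edit operations: 4
Edit distance = 4


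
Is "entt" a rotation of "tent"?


Word: "tent", Candidate: "entt"
Method: check if candidate is substring of word+word
"tenttent" contains "entt"? Yes
Is rotation = Yes


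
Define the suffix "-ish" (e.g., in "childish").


Suffix: -ish
As in: childish -> child + -ish
Meaning = somewhat / having the qualities of


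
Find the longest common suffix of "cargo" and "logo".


Word 1: "cargo"
Word 2: "logo"
Comparing from end:
  Pos -1: 'o' == 'o'
  Pos -2: 'g' == 'g'
  Pos -3: 'r' != 'o' (stop)
LCS = "go" (length 2)


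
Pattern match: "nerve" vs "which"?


Pattern of "nerve": [0, 1, 2, 3, 1]
Pattern of "which": [0, 1, 2, 3, 1]
Patterns match
Same pattern = Yes


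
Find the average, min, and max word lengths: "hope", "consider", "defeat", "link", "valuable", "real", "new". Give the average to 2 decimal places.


Lengths: "hope"=4, "consider"=8, "defeat"=6, "link"=4, "valuable"=8, "real"=4, "new"=3
Sum = 37, Count = 7
Average = 37/7 = 5.29
= avg=5.29, min=3, max=8


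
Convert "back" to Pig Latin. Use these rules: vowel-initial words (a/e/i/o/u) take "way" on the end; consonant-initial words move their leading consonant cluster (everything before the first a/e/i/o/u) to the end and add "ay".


Word: "back"
Starts with consonant(s) → move to end, add 'ay'
Consonant cluster: "b"
Pig Latin = "ackbay"


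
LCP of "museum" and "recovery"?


Word 1: "museum"
Word 2: "recovery"
Comparing from start:
  Pos 0: 'm' != 'r' (stop)
LCP = "" (length 0)


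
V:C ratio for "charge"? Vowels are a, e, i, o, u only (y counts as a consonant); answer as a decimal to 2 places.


Word: "charge"
Vowels (a,e,i,o,u): 2
Consonants: 4
Ratio = 2/4
= 0.50


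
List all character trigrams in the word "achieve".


Word: "achieve" (length 7)
Number of trigrams = 7 - 3 + 1 = 5
  Position 0: "ach"
  Position 1: "chi"
  Position 2: "hie"
  Position 3: "iev"
  Position 4: "eve"
Trigrams = "ach", "chi", "hie", "iev", "eve"


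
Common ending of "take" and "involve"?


Word 1: "take"
Word 2: "involve"
Comparing from end:
  Pos -1: 'e' == 'e'
  Pos -2: 'k' != 'v' (stop)
LCS = "e" (length 1)


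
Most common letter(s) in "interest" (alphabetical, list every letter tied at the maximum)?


Word: "interest"
Letter counts:
  'e': 2
  'i': 1
  'n': 1
  'r': 1
  's': 1
  't': 2
Maximum count = 2
Most frequent = 'e', 't' (2 times each)


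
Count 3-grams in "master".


Word: "master" (length 6)
Number of 3-grams = length - 3 + 1 = 6 - 3 + 1
= 4


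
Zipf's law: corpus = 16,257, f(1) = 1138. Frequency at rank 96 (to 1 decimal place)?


Zipf's law: f(r) = f(1) / r
f(1) = 1138
f(96) = 1138 / 96
= 11.9 occurrences


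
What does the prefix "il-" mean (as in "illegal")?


Prefix: il-
Example: illegal = il- + legal
Meaning = not


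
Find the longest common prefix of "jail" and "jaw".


Word 1: "jail"
Word 2: "jaw"
Comparing from start:
  Pos 0: 'j' == 'j'
  Pos 1: 'a' == 'a'
  Pos 2: 'i' != 'w' (stop)
LCP = "ja" (length 2)


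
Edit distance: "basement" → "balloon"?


Word 1: "basement" (length 8)
Word 2: "balloon" (length 7)
One optimal edit sequence (insert/delete/substitute each cost 1):
  1. keep 'b'
  2. keep 'a'
  3. substitute 's' -> 'l'  (+1)
  4. substitute 'e' -> 'l'  (+1)
  5. substitute 'm' -> 'o'  (+1)
  6. substitute 'e' -> 'o'  (+1)
  7. keep 'n'
  8. delete 't'  (+1)
Total edit operations: 5
Edit distance = 5


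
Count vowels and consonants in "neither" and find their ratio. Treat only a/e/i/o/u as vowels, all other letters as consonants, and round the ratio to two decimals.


Word: "neither"
Vowels (a,e,i,o,u): 3
Consonants: 4
Ratio = 3/4
= 0.75


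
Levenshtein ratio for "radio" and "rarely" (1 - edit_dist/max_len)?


Word 1: "radio" (length 5)
Word 2: "rarely" (length 6)
One optimal edit sequence:
  1. keep 'r'
  2. keep 'a'
  3. insert 'r'  (+1)
  4. substitute 'd' -> 'e'  (+1)
  5. substitute 'i' -> 'l'  (+1)
  6. substitute 'o' -> 'y'  (+1)
Edit distance = 4
Max length = max(5, 6) = 6
Similarity = 1 - 4/6
= 0.3333


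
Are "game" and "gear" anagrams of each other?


Word 1: "game" → sorted: aegm
Word 2: "gear" → sorted: aegr
Same letters? aegm != aegr
Anagram = No


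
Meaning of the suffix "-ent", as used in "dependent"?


Suffix: -ent
As in: dependent -> depend + -ent
Meaning = one who / that which


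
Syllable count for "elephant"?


Word: "elephant"
Syllable breakdown: el | e | phant
Counting: 3 parts
= 3 syllables


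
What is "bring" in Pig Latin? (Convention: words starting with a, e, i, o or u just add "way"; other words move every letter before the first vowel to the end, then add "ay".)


Word: "bring"
Starts with consonant(s) → move to end, add 'ay'
Consonant cluster: "br"
Pig Latin = "ingbray"


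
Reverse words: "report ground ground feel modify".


Original: "report ground ground feel modify"
Words (1..n): report | ground | ground | feel | modify
Reversed (n..1): modify | feel | ground | ground | report
Result = "modify feel ground ground report"


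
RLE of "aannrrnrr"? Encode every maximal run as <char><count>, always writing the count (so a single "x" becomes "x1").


String: "aannrrnrr"
Scanning for consecutive runs:
  'a' x 2
  'n' x 2
  'r' x 2
  'n' x 1
  'r' x 2
RLE = "a2n2r2n1r2"


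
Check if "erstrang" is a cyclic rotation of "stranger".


Word: "stranger", Candidate: "erstrang"
Method: check if candidate is substring of word+word
"strangerstranger" contains "erstrang"? Yes
Is rotation = Yes


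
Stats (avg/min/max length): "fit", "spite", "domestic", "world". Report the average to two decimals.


Lengths: "fit"=3, "spite"=5, "domestic"=8, "world"=5
Sum = 21, Count = 4
Average = 21/4 = 5.25
= avg=5.25, min=3, max=8


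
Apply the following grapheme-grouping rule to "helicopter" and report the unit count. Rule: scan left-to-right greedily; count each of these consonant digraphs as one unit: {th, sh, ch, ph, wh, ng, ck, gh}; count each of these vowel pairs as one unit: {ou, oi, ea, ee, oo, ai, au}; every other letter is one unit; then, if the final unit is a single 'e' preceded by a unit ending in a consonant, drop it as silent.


Word: "helicopter" (10 letters)
Left-to-right scan:
  (1) 'h' (letter)
  (2) 'e' (letter)
  (3) 'l' (letter)
  (4) 'i' (letter)
  (5) 'c' (letter)
  (6) 'o' (letter)
  (7) 'p' (letter)
  (8) 't' (letter)
  (9) 'e' (letter)
  (10) 'r' (letter)
Units from scan: 10
Sound units = 10 units


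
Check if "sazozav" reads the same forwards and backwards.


Word: "sazozav"
Reversed: "vazozas"
Forward == Backward? sazozav != vazozas
Palindrome = No


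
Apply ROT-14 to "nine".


Word: "nine"
Shift: 14
Each letter → (letter + shift) mod 26:
  'n' (13) + 14 = 1 → 'b'
  'i' (8) + 14 = 22 → 'w'
  'n' (13) + 14 = 1 → 'b'
  'e' (4) + 14 = 18 → 's'
Result = "bwbs"


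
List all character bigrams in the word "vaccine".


Word: "vaccine" (length 7)
Number of bigrams = 7 - 2 + 1 = 6
  Position 0: "va"
  Position 1: "ac"
  Position 2: "cc"
  Position 3: "ci"
  Position 4: "in"
  Position 5: "ne"
Bigrams = "va", "ac", "cc", "ci", "in", "ne"


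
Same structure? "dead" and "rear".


Pattern of "dead": [0, 1, 2, 0]
Pattern of "rear": [0, 1, 2, 0]
Patterns match
Same pattern = Yes


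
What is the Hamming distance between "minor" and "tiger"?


Comparing character by character (same length = 5):
  Pos 0: 'm' vs 't' !=
  Pos 1: 'i' vs 'i' =
  Pos 2: 'n' vs 'g' !=
  Pos 3: 'o' vs 'e' !=
  Pos 4: 'r' vs 'r' =
Hamming distance = 3


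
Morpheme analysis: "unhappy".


Word: "unhappy"
Morphemes: un- | happy
Each morpheme carries meaning
= 2 morphemes


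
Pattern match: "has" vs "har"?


Pattern of "has": [0, 1, 2]
Pattern of "har": [0, 1, 2]
Patterns match
Same pattern = Yes


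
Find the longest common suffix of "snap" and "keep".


Word 1: "snap"
Word 2: "keep"
Comparing from end:
  Pos -1: 'p' == 'p'
  Pos -2: 'a' != 'e' (stop)
LCS = "p" (length 1)


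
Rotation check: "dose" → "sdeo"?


Word: "dose", Candidate: "sdeo"
Method: check if candidate is substring of word+word
"dosedose" contains "sdeo"? No
Is rotation = No


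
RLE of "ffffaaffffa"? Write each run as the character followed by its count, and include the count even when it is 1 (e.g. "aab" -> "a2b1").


String: "ffffaaffffa"
Scanning for consecutive runs:
  'f' x 4
  'a' x 2
  'f' x 4
  'a' x 1
RLE = "f4a2f4a1"


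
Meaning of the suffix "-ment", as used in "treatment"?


Suffix: -ment
Example: treatment (treat + -ment)
Meaning = result of action


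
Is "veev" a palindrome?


Word: "veev"
Reversed: "veev"
Forward == Backward? veev == veev
Palindrome = Yes


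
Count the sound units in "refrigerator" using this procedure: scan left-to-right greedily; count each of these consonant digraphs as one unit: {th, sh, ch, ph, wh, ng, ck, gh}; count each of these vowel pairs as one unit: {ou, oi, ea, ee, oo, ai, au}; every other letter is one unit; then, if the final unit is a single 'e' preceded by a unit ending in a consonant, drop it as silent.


Word: "refrigerator" (12 letters)
Left-to-right scan:
  (1) 'r' (letter)
  (2) 'e' (letter)
  (3) 'f' (letter)
  (4) 'r' (letter)
  (5) 'i' (letter)
  (6) 'g' (letter)
  (7) 'e' (letter)
  (8) 'r' (letter)
  (9) 'a' (letter)
  (10) 't' (letter)
  (11) 'o' (letter)
  (12) 'r' (letter)
Units from scan: 12
Sound units = 12 units


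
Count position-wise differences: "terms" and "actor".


Comparing character by character (same length = 5):
  Pos 0: 't' vs 'a' !=
  Pos 1: 'e' vs 'c' !=
  Pos 2: 'r' vs 't' !=
  Pos 3: 'm' vs 'o' !=
  Pos 4: 's' vs 'r' !=
Hamming distance = 5


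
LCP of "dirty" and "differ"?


Word 1: "dirty"
Word 2: "differ"
Comparing from start:
  Pos 0: 'd' == 'd'
  Pos 1: 'i' == 'i'
  Pos 2: 'r' != 'f' (stop)
LCP = "di" (length 2)


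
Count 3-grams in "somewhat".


Word: "somewhat" (length 8)
Number of 3-grams = length - 3 + 1 = 8 - 3 + 1
= 6


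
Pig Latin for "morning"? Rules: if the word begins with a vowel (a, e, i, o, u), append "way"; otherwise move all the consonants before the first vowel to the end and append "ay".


Word: "morning"
Starts with consonant(s) → move to end, add 'ay'
Consonant cluster: "m"
Pig Latin = "orningmay"


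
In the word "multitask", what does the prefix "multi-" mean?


Prefix: multi-
Example: multitask (multi- + task)
Meaning = many


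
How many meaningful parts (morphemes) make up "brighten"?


Word: "brighten"
Morphemes: bright + -en
Each morpheme carries meaning
= 2 morphemes


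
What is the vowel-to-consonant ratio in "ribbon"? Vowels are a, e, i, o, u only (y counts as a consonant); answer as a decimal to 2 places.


Word: "ribbon"
Vowels (a,e,i,o,u): 2
Consonants: 4
Ratio = 2/4
= 0.50


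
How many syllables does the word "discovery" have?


Word: "discovery"
Syllable breakdown: dis · cov · er · y
Counting: 4 parts
= 4 syllables
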